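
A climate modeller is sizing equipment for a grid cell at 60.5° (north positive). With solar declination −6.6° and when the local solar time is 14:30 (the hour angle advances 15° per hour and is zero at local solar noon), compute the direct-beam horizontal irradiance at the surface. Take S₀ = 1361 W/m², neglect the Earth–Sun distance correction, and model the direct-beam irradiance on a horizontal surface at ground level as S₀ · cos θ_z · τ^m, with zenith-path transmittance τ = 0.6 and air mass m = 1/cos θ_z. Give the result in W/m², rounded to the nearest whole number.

67 W/m²

Hour angle H = 15° × (14.5 − 12) = 37.50°.
cos θ_z = sin φ sin δ + cos φ cos δ cos H = (0.8704)(-0.1149) + (0.4924)(0.9934)(0.7934) = 0.2881.
Air mass m = 1/cos θ_z = 1/0.2881 = 3.471; τ^m = 0.6^3.471 = 0.1698.
Surface direct beam = 1361 × 0.2881 × 0.1698 = 66.58 W/m².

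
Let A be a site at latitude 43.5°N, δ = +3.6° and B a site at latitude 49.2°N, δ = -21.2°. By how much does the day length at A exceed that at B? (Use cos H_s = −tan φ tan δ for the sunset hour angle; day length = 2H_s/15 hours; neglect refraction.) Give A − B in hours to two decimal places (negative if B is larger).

+4.02 h

A: H_s = arccos(−tan 43.5° · tan 3.6°) = 93.42°, so 2H_s/15 = 12.4560 h.
B: H_s = arccos(−tan 49.2° · tan -21.2°) = 63.30°, so 2H_s/15 = 8.4400 h.
A − B = 12.4560 − 8.4400 = 4.0160 h.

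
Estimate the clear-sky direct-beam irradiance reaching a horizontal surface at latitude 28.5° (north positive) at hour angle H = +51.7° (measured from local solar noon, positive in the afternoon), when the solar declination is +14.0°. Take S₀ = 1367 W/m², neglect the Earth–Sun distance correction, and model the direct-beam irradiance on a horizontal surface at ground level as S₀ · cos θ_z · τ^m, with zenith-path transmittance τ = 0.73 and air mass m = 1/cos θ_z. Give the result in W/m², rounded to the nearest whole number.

540 W/m²

cos θ_z = sin(28.5°) sin(14.0°) + cos(28.5°) cos(14.0°) cos(51.70°) = 0.1154 + 0.5285 = 0.6439.
Air mass m = 1/cos θ_z = 1/0.6439 = 1.553; τ^m = 0.73^1.553 = 0.6134.
Surface direct beam = 1367 × 0.6439 × 0.6134 = 539.92 W/m².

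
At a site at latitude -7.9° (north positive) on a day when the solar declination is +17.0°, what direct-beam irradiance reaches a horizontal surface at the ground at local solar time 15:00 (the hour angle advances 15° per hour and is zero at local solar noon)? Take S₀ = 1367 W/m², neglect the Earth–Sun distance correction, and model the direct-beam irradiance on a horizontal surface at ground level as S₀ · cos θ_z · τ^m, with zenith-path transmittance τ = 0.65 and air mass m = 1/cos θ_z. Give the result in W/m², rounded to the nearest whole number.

Hour angle H = 15° × (15 − 12) = 45.00°.
cos θ_z = sin φ sin δ + cos φ cos δ cos H = (-0.1374)(0.2924) + (0.9905)(0.9563)(0.7071) = 0.6296.
Air mass m = 1/cos θ_z = 1/0.6296 = 1.588; τ^m = 0.65^1.588 = 0.5046.
Surface direct beam = 1367 × 0.6296 × 0.5046 = 434.29 W/m².

434 W/m²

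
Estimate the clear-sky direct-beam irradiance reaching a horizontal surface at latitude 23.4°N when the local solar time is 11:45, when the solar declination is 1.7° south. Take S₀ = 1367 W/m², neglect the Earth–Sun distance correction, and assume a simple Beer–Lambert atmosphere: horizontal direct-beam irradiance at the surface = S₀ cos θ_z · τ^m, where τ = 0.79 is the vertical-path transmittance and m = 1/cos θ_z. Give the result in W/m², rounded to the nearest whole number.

Hour angle H = 15° × (11.75 − 12) = -3.75°.
cos θ_z = sin φ sin δ + cos φ cos δ cos H = (0.3971)(-0.0297) + (0.9178)(0.9996)(0.9979) = 0.9037.
Air mass m = 1/cos θ_z = 1/0.9037 = 1.107; τ^m = 0.79^1.107 = 0.7703.
Surface direct beam = 1367 × 0.9037 × 0.7703 = 951.60 W/m².

952 W/m²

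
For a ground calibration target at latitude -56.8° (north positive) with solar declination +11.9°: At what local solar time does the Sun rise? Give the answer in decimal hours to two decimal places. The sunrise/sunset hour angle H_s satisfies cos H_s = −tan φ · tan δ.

7.25 h

cos H_s = −tan(-56.8°) · tan(11.9°) = 0.3220, so H_s = arccos(0.3220) = 71.22°.
Sunrise is at 12 − H_s/15 = 12 − 4.748 = 7.252 h local solar time.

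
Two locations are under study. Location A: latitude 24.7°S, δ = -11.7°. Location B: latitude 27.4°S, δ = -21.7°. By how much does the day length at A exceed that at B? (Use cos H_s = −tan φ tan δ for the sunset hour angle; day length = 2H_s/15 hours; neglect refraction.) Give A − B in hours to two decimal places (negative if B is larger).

-0.86 h

A: H_s = arccos(−tan -24.7° · tan -11.7°) = 95.47°, so 2H_s/15 = 12.7293 h.
B: H_s = arccos(−tan -27.4° · tan -21.7°) = 101.90°, so 2H_s/15 = 13.5867 h.
A − B = 12.7293 − 13.5867 = -0.8574 h.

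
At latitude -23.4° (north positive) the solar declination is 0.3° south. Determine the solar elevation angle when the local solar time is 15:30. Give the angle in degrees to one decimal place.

Hour angle H = 15° × (15.5 − 12) = 52.50°.
cos θ_z = sin(-23.4°) sin(-0.3°) + cos(-23.4°) cos(-0.3°) cos(52.50°) = 0.0021 + 0.5587 = 0.5608.
θ_z = arccos(0.5608) = 55.89°, so the elevation is 90° − 55.89° = 34.11°.

34.1°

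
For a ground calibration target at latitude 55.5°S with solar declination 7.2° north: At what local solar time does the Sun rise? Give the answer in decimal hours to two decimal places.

−tan φ tan δ = −(-1.4550)(0.1263) = 0.1838; H_s = arccos(0.1838) = 79.41°.
Sunrise is at 12 − H_s/15 = 12 − 5.294 = 6.706 h local solar time.

6.71 h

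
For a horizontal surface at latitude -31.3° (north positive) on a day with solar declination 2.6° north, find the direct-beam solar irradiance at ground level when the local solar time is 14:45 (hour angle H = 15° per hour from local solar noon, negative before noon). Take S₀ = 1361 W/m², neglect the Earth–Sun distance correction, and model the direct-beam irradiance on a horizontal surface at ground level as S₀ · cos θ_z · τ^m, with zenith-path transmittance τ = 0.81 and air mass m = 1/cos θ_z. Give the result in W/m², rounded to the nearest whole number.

598 W/m²

Hour angle H = 15° × (14.75 − 12) = 41.25°.
cos θ_z = sin(-31.3°) sin(2.6°) + cos(-31.3°) cos(2.6°) cos(41.25°) = -0.0236 + 0.6418 = 0.6182.
Air mass m = 1/cos θ_z = 1/0.6182 = 1.618; τ^m = 0.81^1.618 = 0.7111.
Surface direct beam = 1361 × 0.6182 × 0.7111 = 598.30 W/m².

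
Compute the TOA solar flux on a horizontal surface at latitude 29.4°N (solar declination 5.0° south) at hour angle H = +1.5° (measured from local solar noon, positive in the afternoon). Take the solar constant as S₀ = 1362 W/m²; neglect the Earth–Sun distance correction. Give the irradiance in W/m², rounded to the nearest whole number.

cos θ_z = sin φ sin δ + cos φ cos δ cos H = (0.4909)(-0.0872) + (0.8712)(0.9962)(0.9997) = 0.8248.
Top-of-atmosphere irradiance = S₀ cos θ_z = 1362 × 0.8248 = 1123.38 W/m².

1123 W/m²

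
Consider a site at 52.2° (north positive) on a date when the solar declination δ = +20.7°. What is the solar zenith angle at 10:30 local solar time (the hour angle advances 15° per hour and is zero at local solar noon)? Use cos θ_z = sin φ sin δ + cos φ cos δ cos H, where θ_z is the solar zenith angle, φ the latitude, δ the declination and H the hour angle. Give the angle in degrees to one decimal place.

36.0°

Hour angle H = 15° × (10.5 − 12) = -22.50°.
cos θ_z = sin(52.2°) sin(20.7°) + cos(52.2°) cos(20.7°) cos(-22.50°) = 0.2793 + 0.5297 = 0.8090.
θ_z = arccos(0.8090) = 36.00°.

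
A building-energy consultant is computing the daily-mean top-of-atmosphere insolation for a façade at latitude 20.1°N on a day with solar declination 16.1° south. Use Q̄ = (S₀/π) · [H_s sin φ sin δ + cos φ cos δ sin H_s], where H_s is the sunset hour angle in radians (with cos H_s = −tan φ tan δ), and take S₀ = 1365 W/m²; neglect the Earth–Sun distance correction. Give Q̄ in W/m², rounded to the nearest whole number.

329 W/m²

cos H_s = −tan(20.1°) · tan(-16.1°) = 0.1056, so H_s = arccos(0.1056) = 83.94°. In radians, H_s = 1.4650.
H_s sin φ sin δ = 1.4650 × 0.3437 × -0.2773 = -0.1396.
cos φ cos δ sin H_s = 0.9391 × 0.9608 × 0.9944 = 0.8972.
Q̄ = (1365/π) × (-0.1396 + 0.8972) = 434.49 × 0.7576 = 329.17 W/m².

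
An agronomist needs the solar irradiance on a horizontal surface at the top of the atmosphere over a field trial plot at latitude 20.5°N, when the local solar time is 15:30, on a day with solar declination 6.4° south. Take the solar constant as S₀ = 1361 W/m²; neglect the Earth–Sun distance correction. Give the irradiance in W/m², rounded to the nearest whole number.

718 W/m²

Hour angle H = 15° × (15.5 − 12) = 52.50°.
cos θ_z = sin φ sin δ + cos φ cos δ cos H = (0.3502)(-0.1115) + (0.9367)(0.9938)(0.6088) = 0.5277.
Top-of-atmosphere irradiance = S₀ cos θ_z = 1361 × 0.5277 = 718.20 W/m².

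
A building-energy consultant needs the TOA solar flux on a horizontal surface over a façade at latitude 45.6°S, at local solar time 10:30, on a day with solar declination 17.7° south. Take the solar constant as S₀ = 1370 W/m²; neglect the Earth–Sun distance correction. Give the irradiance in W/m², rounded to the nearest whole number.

1141 W/m²

Hour angle H = 15° × (10.5 − 12) = -22.50°.
cos θ_z = sin φ sin δ + cos φ cos δ cos H = (-0.7145)(-0.3040) + (0.6997)(0.9527)(0.9239) = 0.8331.
Top-of-atmosphere irradiance = S₀ cos θ_z = 1370 × 0.8331 = 1141.35 W/m².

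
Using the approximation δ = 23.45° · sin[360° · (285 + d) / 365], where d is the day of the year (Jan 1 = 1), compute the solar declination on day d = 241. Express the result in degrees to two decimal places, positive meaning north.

+8.48°

360 × (285 + 241) / 365 = 518.795°; sin(518.795°) = 0.3617.
δ = 23.45 × 0.3617 = 8.482° ≈ +8.48°.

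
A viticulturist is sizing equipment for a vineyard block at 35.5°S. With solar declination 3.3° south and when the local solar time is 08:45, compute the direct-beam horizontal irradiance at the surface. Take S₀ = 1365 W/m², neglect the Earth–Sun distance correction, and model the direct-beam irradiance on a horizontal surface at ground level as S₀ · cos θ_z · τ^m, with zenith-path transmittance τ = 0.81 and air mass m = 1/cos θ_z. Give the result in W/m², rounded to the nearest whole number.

537 W/m²

Hour angle H = 15° × (8.75 − 12) = -48.75°.
cos θ_z = sin φ sin δ + cos φ cos δ cos H = (-0.5807)(-0.0576) + (0.8141)(0.9983)(0.6593) = 0.5693.
Air mass m = 1/cos θ_z = 1/0.5693 = 1.757; τ^m = 0.81^1.757 = 0.6906.
Surface direct beam = 1365 × 0.5693 × 0.6906 = 536.66 W/m².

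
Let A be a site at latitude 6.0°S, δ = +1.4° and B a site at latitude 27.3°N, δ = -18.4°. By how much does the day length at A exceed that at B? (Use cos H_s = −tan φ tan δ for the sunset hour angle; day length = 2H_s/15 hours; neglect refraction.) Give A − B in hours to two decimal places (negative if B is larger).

A: H_s = arccos(−tan -6.0° · tan 1.4°) = 89.85°, so 2H_s/15 = 11.9800 h.
B: H_s = arccos(−tan 27.3° · tan -18.4°) = 80.11°, so 2H_s/15 = 10.6813 h.
A − B = 11.9800 − 10.6813 = 1.2987 h.

+1.30 h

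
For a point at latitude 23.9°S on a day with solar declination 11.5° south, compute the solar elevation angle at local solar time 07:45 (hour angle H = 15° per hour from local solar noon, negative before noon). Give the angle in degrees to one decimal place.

Hour angle H = 15° × (7.75 − 12) = -63.75°.
cos θ_z = sin φ sin δ + cos φ cos δ cos H = (-0.4051)(-0.1994) + (0.9143)(0.9799)(0.4423) = 0.4770.
θ_z = arccos(0.4770) = 61.51°, so the elevation is 90° − 61.51° = 28.49°.

28.5°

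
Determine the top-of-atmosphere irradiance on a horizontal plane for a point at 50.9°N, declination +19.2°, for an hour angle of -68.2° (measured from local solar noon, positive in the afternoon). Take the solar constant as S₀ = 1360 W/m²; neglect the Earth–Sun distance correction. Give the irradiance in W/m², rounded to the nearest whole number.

648 W/m²

cos θ_z = sin(50.9°) sin(19.2°) + cos(50.9°) cos(19.2°) cos(-68.20°) = 0.2552 + 0.2212 = 0.4764.
Top-of-atmosphere irradiance = S₀ cos θ_z = 1360 × 0.4764 = 647.90 W/m².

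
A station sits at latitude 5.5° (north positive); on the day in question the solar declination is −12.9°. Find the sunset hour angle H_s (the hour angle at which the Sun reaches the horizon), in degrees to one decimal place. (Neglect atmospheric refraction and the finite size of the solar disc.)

The sunset hour angle satisfies cos H_s = −tan φ tan δ = 0.0221, giving H_s = 88.73°.

88.7°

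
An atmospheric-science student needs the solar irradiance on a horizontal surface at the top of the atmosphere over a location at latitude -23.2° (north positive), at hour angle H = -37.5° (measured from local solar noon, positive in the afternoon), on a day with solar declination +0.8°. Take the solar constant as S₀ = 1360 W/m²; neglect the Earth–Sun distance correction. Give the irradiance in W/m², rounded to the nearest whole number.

cos θ_z = sin φ sin δ + cos φ cos δ cos H = (-0.3939)(0.0140) + (0.9191)(0.9999)(0.7934) = 0.7236.
Top-of-atmosphere irradiance = S₀ cos θ_z = 1360 × 0.7236 = 984.10 W/m².

984 W/m²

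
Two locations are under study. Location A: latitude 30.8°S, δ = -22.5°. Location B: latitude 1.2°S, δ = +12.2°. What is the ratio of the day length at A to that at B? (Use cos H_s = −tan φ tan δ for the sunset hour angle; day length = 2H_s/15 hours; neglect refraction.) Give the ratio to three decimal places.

1.162

A: H_s = arccos(−tan -30.8° · tan -22.5°) = 104.30°, so 2H_s/15 = 13.9067 h.
B: H_s = arccos(−tan -1.2° · tan 12.2°) = 89.74°, so 2H_s/15 = 11.9653 h.
Ratio A/B = 13.9067 / 11.9653 = 1.1623.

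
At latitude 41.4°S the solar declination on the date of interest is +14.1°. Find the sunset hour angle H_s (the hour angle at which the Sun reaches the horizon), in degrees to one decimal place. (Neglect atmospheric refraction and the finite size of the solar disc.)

77.2°

−tan φ tan δ = −(-0.8816)(0.2512) = 0.2215; H_s = arccos(0.2215) = 77.20°.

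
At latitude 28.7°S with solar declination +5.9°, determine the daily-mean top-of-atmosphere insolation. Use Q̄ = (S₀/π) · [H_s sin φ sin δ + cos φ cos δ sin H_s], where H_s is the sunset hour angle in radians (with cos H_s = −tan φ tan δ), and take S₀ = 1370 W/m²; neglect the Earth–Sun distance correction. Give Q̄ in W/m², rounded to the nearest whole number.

The sunset hour angle satisfies cos H_s = −tan φ tan δ = 0.0566, giving H_s = 86.76°. In radians, H_s = 1.5142.
H_s sin φ sin δ = 1.5142 × -0.4802 × 0.1028 = -0.0747.
cos φ cos δ sin H_s = 0.8771 × 0.9947 × 0.9984 = 0.8711.
Q̄ = (1370/π) × (-0.0747 + 0.8711) = 436.08 × 0.7964 = 347.29 W/m².

347 W/m²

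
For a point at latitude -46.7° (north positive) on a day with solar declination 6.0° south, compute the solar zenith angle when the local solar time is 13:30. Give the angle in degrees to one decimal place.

45.1°

Hour angle H = 15° × (13.5 − 12) = 22.50°.
cos θ_z = sin(-46.7°) sin(-6.0°) + cos(-46.7°) cos(-6.0°) cos(22.50°) = 0.0761 + 0.6301 = 0.7062.
θ_z = arccos(0.7062) = 45.07°.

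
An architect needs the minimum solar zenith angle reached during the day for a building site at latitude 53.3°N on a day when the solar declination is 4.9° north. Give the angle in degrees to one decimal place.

At local solar noon the hour angle is zero, so the zenith angle is |φ − δ| = |53.3° − (4.9°)| = 48.4°.

48.4°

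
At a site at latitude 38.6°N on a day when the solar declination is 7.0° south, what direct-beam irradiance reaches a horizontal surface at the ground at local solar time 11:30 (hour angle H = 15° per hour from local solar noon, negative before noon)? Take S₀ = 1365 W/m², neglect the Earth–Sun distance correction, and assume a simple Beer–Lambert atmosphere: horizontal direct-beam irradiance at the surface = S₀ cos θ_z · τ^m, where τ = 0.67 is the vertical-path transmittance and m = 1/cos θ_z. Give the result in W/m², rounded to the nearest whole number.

531 W/m²

Hour angle H = 15° × (11.5 − 12) = -7.50°.
With φ = 38.6°, δ = -7.0°, H = -7.50°: sin φ sin δ = -0.0760, cos φ cos δ cos H = 0.7691, so cos θ_z = 0.6931.
Air mass m = 1/cos θ_z = 1/0.6931 = 1.443; τ^m = 0.67^1.443 = 0.5611.
Surface direct beam = 1365 × 0.6931 × 0.5611 = 530.85 W/m².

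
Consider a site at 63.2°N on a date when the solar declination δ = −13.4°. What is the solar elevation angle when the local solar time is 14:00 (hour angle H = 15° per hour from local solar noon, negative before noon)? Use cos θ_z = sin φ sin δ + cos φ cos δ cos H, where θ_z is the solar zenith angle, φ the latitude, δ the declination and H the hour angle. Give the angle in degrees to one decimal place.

Hour angle H = 15° × (14 − 12) = 30.00°.
With φ = 63.2°, δ = -13.4°, H = 30.00°: sin φ sin δ = -0.2069, cos φ cos δ cos H = 0.3798, so cos θ_z = 0.1729.
θ_z = arccos(0.1729) = 80.04°, so the elevation is 90° − 80.04° = 9.96°.

10.0°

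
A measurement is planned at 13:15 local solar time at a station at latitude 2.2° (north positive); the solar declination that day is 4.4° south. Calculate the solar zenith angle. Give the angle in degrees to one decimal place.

Hour angle H = 15° × (13.25 − 12) = 18.75°.
With φ = 2.2°, δ = -4.4°, H = 18.75°: sin φ sin δ = -0.0029, cos φ cos δ cos H = 0.9434, so cos θ_z = 0.9405.
θ_z = arccos(0.9405) = 19.86°.

19.9°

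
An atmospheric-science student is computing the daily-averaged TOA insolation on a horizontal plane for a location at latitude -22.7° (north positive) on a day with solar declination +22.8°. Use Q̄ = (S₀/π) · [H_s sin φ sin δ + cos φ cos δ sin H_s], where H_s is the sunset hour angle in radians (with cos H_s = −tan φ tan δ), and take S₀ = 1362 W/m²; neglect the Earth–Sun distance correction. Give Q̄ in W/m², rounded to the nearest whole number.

The sunset hour angle satisfies cos H_s = −tan φ tan δ = 0.1758, giving H_s = 79.87°. In radians, H_s = 1.3940.
H_s sin φ sin δ = 1.3940 × -0.3859 × 0.3875 = -0.2085.
cos φ cos δ sin H_s = 0.9225 × 0.9219 × 0.9844 = 0.8372.
Q̄ = (1362/π) × (-0.2085 + 0.8372) = 433.54 × 0.6287 = 272.57 W/m².

273 W/m²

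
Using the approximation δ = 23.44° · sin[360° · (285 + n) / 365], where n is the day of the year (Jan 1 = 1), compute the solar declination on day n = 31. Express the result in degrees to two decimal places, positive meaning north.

360 × (285 + 31) / 365 = 311.671°; sin(311.671°) = -0.7470.
δ = 23.44 × -0.7470 = -17.510° ≈ -17.51°.

-17.51°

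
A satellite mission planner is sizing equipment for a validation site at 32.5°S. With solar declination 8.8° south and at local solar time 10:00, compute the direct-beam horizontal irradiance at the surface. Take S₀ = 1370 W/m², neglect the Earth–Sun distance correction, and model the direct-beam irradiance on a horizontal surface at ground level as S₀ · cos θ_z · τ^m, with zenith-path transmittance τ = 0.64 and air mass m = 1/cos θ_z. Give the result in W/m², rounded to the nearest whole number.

632 W/m²

Hour angle H = 15° × (10 − 12) = -30.00°.
With φ = -32.5°, δ = -8.8°, H = -30.00°: sin φ sin δ = 0.0822, cos φ cos δ cos H = 0.7218, so cos θ_z = 0.8040.
Air mass m = 1/cos θ_z = 1/0.8040 = 1.244; τ^m = 0.64^1.244 = 0.5740.
Surface direct beam = 1370 × 0.8040 × 0.5740 = 632.25 W/m².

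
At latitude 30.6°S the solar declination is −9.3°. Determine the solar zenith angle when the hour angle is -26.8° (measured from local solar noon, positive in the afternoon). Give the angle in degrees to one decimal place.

32.8°

With φ = -30.6°, δ = -9.3°, H = -26.80°: sin φ sin δ = 0.0823, cos φ cos δ cos H = 0.7582, so cos θ_z = 0.8405.
θ_z = arccos(0.8405) = 32.81°.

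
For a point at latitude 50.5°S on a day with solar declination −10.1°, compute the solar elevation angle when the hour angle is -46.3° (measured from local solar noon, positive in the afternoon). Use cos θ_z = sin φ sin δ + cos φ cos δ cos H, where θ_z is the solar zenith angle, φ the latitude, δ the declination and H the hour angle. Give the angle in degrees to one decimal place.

34.6°

cos θ_z = sin(-50.5°) sin(-10.1°) + cos(-50.5°) cos(-10.1°) cos(-46.30°) = 0.1353 + 0.4326 = 0.5679.
θ_z = arccos(0.5679) = 55.40°, so the elevation is 90° − 55.40° = 34.60°.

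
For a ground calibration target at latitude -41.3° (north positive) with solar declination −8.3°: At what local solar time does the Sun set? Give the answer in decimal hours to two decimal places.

cos H_s = −tan(-41.3°) · tan(-8.3°) = -0.1282, so H_s = arccos(-0.1282) = 97.37°.
Sunset is at 12 + H_s/15 = 12 + 6.491 = 18.491 h local solar time.

18.49 h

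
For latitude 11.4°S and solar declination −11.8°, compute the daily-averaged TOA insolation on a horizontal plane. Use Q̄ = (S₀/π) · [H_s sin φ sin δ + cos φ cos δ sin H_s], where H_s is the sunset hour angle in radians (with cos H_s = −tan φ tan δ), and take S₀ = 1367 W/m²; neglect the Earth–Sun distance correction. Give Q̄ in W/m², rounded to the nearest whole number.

446 W/m²

The sunset hour angle satisfies cos H_s = −tan φ tan δ = -0.0421, giving H_s = 92.41°. In radians, H_s = 1.6129.
H_s sin φ sin δ = 1.6129 × -0.1977 × -0.2045 = 0.0652.
cos φ cos δ sin H_s = 0.9803 × 0.9789 × 0.9991 = 0.9588.
Q̄ = (1367/π) × (0.0652 + 0.9588) = 435.13 × 1.0240 = 445.57 W/m².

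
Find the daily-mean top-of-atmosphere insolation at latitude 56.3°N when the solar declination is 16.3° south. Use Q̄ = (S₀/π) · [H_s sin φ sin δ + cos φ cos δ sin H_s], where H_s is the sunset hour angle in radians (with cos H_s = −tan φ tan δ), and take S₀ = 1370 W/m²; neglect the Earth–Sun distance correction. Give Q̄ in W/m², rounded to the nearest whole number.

cos H_s = −tan(56.3°) · tan(-16.3°) = 0.4385, so H_s = arccos(0.4385) = 63.99°. In radians, H_s = 1.1168.
H_s sin φ sin δ = 1.1168 × 0.8320 × -0.2807 = -0.2608.
cos φ cos δ sin H_s = 0.5548 × 0.9598 × 0.8987 = 0.4786.
Q̄ = (1370/π) × (-0.2608 + 0.4786) = 436.08 × 0.2178 = 94.98 W/m².

95 W/m²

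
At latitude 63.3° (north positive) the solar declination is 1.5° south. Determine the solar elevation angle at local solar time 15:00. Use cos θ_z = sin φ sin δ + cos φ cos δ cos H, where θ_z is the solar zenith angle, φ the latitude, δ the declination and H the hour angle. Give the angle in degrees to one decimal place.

Hour angle H = 15° × (15 − 12) = 45.00°.
cos θ_z = sin φ sin δ + cos φ cos δ cos H = (0.8934)(-0.0262) + (0.4493)(0.9997)(0.7071) = 0.2942.
θ_z = arccos(0.2942) = 72.89°, so the elevation is 90° − 72.89° = 17.11°.

17.1°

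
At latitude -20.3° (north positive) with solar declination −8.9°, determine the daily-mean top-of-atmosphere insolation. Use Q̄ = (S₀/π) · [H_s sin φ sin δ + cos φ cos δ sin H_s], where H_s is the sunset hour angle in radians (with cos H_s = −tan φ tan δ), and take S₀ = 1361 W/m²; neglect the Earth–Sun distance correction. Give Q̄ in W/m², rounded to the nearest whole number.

−tan φ tan δ = −(-0.3699)(-0.1566) = -0.0579; H_s = arccos(-0.0579) = 93.32°. In radians, H_s = 1.6287.
H_s sin φ sin δ = 1.6287 × -0.3469 × -0.1547 = 0.0874.
cos φ cos δ sin H_s = 0.9379 × 0.9880 × 0.9983 = 0.9251.
Q̄ = (1361/π) × (0.0874 + 0.9251) = 433.22 × 1.0125 = 438.64 W/m².

439 W/m²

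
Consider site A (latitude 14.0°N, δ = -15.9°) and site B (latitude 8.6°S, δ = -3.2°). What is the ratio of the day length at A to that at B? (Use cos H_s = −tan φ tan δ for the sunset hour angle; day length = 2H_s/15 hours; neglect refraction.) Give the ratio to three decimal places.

0.950

A: H_s = arccos(−tan 14.0° · tan -15.9°) = 85.93°, so 2H_s/15 = 11.4573 h.
B: H_s = arccos(−tan -8.6° · tan -3.2°) = 90.48°, so 2H_s/15 = 12.0640 h.
Ratio A/B = 11.4573 / 12.0640 = 0.9497.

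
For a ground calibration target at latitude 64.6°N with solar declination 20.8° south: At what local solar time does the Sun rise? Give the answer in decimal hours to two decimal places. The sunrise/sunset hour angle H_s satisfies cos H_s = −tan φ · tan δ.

9.54 h

cos H_s = −tan(64.6°) · tan(-20.8°) = 0.8000, so H_s = arccos(0.8000) = 36.87°.
Sunrise is at 12 − H_s/15 = 12 − 2.458 = 9.542 h local solar time.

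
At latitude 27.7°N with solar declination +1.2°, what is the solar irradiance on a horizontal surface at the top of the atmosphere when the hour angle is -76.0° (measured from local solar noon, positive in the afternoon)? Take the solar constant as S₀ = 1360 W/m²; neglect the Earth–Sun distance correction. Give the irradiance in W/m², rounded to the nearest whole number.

cos θ_z = sin φ sin δ + cos φ cos δ cos H = (0.4648)(0.0209) + (0.8854)(0.9998)(0.2419) = 0.2238.
Top-of-atmosphere irradiance = S₀ cos θ_z = 1360 × 0.2238 = 304.37 W/m².

304 W/m²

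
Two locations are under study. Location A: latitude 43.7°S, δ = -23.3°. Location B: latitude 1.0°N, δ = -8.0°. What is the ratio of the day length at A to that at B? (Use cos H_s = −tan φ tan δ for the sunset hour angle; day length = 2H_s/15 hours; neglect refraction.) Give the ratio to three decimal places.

1.272

A: H_s = arccos(−tan -43.7° · tan -23.3°) = 114.30°, so 2H_s/15 = 15.2400 h.
B: H_s = arccos(−tan 1.0° · tan -8.0°) = 89.86°, so 2H_s/15 = 11.9813 h.
Ratio A/B = 15.2400 / 11.9813 = 1.2720.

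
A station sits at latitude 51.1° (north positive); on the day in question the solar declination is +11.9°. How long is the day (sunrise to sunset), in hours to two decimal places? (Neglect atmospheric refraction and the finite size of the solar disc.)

14.02 hours

−tan φ tan δ = −(1.2393)(0.2107) = -0.2611; H_s = arccos(-0.2611) = 105.14°.
Day length = 2 H_s / 15° h⁻¹ = 210.28° / 15 = 14.019 h.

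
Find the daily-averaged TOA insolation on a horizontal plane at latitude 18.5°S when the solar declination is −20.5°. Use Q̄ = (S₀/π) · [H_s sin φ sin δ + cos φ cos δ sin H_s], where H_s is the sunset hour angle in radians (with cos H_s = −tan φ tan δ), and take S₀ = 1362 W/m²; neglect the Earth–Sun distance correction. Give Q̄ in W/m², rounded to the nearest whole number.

The sunset hour angle satisfies cos H_s = −tan φ tan δ = -0.1251, giving H_s = 97.19°. In radians, H_s = 1.6963.
H_s sin φ sin δ = 1.6963 × -0.3173 × -0.3502 = 0.1885.
cos φ cos δ sin H_s = 0.9483 × 0.9367 × 0.9921 = 0.8813.
Q̄ = (1362/π) × (0.1885 + 0.8813) = 433.54 × 1.0698 = 463.80 W/m².

464 W/m²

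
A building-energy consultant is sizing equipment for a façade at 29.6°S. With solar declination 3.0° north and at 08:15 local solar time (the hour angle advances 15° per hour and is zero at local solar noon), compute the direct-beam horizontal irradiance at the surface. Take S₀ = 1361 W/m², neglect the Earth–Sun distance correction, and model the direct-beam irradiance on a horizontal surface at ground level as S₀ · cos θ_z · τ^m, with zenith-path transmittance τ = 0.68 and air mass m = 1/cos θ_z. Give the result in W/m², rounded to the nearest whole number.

Hour angle H = 15° × (8.25 − 12) = -56.25°.
cos θ_z = sin(-29.6°) sin(3.0°) + cos(-29.6°) cos(3.0°) cos(-56.25°) = -0.0259 + 0.4824 = 0.4565.
Air mass m = 1/cos θ_z = 1/0.4565 = 2.191; τ^m = 0.68^2.191 = 0.4296.
Surface direct beam = 1361 × 0.4565 × 0.4296 = 266.91 W/m².

267 W/m²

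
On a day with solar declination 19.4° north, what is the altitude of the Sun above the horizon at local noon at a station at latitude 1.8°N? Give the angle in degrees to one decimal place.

72.4°

At local solar noon the hour angle is zero, so the elevation is 90° − |φ − δ| = 90° − |1.8° − (19.4°)| = 90° − 17.6° = 72.4°.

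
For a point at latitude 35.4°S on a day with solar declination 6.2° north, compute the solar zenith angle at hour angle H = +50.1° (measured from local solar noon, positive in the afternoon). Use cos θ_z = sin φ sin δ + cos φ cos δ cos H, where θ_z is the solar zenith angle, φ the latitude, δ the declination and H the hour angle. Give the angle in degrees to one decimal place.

62.8°

With φ = -35.4°, δ = 6.2°, H = 50.10°: sin φ sin δ = -0.0626, cos φ cos δ cos H = 0.5198, so cos θ_z = 0.4572.
θ_z = arccos(0.4572) = 62.79°.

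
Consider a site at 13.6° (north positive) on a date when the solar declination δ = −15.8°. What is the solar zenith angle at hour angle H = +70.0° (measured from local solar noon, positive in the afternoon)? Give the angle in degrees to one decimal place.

cos θ_z = sin(13.6°) sin(-15.8°) + cos(13.6°) cos(-15.8°) cos(70.00°) = -0.0640 + 0.3199 = 0.2559.
θ_z = arccos(0.2559) = 75.17°.

75.2°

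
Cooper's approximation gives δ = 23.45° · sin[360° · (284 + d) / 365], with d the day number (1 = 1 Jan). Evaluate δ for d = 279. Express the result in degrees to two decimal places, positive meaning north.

360 × (284 + 279) / 365 = 555.288°; sin(555.288°) = -0.2637.
δ = 23.45 × -0.2637 = -6.184° ≈ -6.18°.

-6.18°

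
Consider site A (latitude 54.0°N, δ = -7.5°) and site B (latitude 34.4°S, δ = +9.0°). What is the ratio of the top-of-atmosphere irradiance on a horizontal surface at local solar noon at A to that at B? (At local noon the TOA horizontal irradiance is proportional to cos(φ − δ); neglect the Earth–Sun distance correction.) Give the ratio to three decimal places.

A: cos θ_z = cos(54.0° − (-7.5°)) = 0.4772.
B: cos θ_z = cos(-34.4° − (9.0°)) = 0.7266.
Ratio A/B = 0.4772 / 0.7266 = 0.6568.

0.657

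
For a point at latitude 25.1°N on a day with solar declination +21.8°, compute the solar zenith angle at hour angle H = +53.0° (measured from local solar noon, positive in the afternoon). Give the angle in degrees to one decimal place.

cos θ_z = sin φ sin δ + cos φ cos δ cos H = (0.4242)(0.3714) + (0.9056)(0.9285)(0.6018) = 0.6636.
θ_z = arccos(0.6636) = 48.42°.

48.4°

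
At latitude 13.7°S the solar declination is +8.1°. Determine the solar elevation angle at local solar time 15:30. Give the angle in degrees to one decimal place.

Hour angle H = 15° × (15.5 − 12) = 52.50°.
cos θ_z = sin(-13.7°) sin(8.1°) + cos(-13.7°) cos(8.1°) cos(52.50°) = -0.0334 + 0.5855 = 0.5521.
θ_z = arccos(0.5521) = 56.49°, so the elevation is 90° − 56.49° = 33.51°.

33.5°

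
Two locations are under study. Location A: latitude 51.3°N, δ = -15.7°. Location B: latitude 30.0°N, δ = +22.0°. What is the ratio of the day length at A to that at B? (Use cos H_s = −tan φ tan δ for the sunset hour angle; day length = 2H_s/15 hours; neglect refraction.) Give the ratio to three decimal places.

A: H_s = arccos(−tan 51.3° · tan -15.7°) = 69.46°, so 2H_s/15 = 9.2613 h.
B: H_s = arccos(−tan 30.0° · tan 22.0°) = 103.49°, so 2H_s/15 = 13.7987 h.
Ratio A/B = 9.2613 / 13.7987 = 0.6712.

0.671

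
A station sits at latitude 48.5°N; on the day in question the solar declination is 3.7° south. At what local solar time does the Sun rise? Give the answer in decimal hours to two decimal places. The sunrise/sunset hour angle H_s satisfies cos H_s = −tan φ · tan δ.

6.28 h

−tan φ tan δ = −(1.1303)(-0.0647) = 0.0731; H_s = arccos(0.0731) = 85.81°.
Sunrise is at 12 − H_s/15 = 12 − 5.721 = 6.279 h local solar time.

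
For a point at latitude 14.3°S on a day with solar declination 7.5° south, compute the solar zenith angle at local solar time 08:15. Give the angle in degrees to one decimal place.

Hour angle H = 15° × (8.25 − 12) = -56.25°.
With φ = -14.3°, δ = -7.5°, H = -56.25°: sin φ sin δ = 0.0322, cos φ cos δ cos H = 0.5338, so cos θ_z = 0.5660.
θ_z = arccos(0.5660) = 55.53°.

55.5°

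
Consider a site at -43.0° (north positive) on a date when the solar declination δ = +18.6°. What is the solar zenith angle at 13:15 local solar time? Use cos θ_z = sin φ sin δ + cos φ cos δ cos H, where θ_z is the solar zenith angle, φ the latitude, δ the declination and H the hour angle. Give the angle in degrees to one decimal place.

64.0°

Hour angle H = 15° × (13.25 − 12) = 18.75°.
With φ = -43.0°, δ = 18.6°, H = 18.75°: sin φ sin δ = -0.2175, cos φ cos δ cos H = 0.6564, so cos θ_z = 0.4389.
θ_z = arccos(0.4389) = 63.97°.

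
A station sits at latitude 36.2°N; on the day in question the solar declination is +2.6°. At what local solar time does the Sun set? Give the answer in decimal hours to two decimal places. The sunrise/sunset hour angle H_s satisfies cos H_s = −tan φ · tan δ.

18.13 h

cos H_s = −tan(36.2°) · tan(2.6°) = -0.0332, so H_s = arccos(-0.0332) = 91.90°.
Sunset is at 12 + H_s/15 = 12 + 6.127 = 18.127 h local solar time.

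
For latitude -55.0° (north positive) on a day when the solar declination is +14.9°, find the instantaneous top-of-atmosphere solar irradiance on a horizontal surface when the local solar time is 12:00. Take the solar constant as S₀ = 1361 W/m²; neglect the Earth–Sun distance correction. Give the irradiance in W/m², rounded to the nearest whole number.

468 W/m²

Hour angle H = 15° × (12 − 12) = 0.00°.
cos θ_z = sin(-55.0°) sin(14.9°) + cos(-55.0°) cos(14.9°) cos(0.00°) = -0.2106 + 0.5543 = 0.3437.
Top-of-atmosphere irradiance = S₀ cos θ_z = 1361 × 0.3437 = 467.78 W/m².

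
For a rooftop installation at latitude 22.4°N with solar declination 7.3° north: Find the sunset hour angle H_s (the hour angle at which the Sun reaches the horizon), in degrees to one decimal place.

93.0°

−tan φ tan δ = −(0.4122)(0.1281) = -0.0528; H_s = arccos(-0.0528) = 93.03°.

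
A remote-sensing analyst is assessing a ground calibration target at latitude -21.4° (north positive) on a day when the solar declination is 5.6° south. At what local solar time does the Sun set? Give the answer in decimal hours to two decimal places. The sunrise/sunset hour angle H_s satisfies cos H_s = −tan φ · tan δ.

18.15 h

cos H_s = −tan(-21.4°) · tan(-5.6°) = -0.0384, so H_s = arccos(-0.0384) = 92.20°.
Sunset is at 12 + H_s/15 = 12 + 6.147 = 18.147 h local solar time.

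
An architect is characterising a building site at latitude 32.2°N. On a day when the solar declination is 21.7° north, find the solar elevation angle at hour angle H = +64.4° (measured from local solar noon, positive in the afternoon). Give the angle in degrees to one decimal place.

32.5°

cos θ_z = sin(32.2°) sin(21.7°) + cos(32.2°) cos(21.7°) cos(64.40°) = 0.1970 + 0.3397 = 0.5367.
θ_z = arccos(0.5367) = 57.54°, so the elevation is 90° − 57.54° = 32.46°.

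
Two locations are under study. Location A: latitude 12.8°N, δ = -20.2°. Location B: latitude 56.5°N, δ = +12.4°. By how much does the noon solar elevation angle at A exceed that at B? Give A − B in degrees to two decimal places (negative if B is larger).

A: 90° − |12.8 − (-20.2)| = 57.00°.
B: 90° − |56.5 − (12.4)| = 45.90°.
A − B = 57.00 − 45.90 = 11.10°.

+11.10°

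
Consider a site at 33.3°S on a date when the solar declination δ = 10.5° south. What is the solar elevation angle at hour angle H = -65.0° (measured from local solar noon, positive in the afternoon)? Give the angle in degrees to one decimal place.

26.6°

With φ = -33.3°, δ = -10.5°, H = -65.00°: sin φ sin δ = 0.1001, cos φ cos δ cos H = 0.3473, so cos θ_z = 0.4474.
θ_z = arccos(0.4474) = 63.42°, so the elevation is 90° − 63.42° = 26.58°.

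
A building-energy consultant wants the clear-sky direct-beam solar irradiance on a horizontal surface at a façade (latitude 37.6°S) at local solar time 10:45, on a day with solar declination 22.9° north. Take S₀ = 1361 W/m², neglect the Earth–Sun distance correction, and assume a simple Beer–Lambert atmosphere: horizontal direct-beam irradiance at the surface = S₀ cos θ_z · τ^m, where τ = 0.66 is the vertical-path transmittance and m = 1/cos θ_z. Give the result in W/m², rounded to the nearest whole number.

247 W/m²

Hour angle H = 15° × (10.75 − 12) = -18.75°.
cos θ_z = sin(-37.6°) sin(22.9°) + cos(-37.6°) cos(22.9°) cos(-18.75°) = -0.2374 + 0.6911 = 0.4537.
Air mass m = 1/cos θ_z = 1/0.4537 = 2.204; τ^m = 0.66^2.204 = 0.4002.
Surface direct beam = 1361 × 0.4537 × 0.4002 = 247.12 W/m².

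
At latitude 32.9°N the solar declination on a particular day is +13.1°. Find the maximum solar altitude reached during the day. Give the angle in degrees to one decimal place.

At local solar noon the hour angle is zero, so the elevation is 90° − |φ − δ| = 90° − |32.9° − (13.1°)| = 90° − 19.8° = 70.2°.

70.2°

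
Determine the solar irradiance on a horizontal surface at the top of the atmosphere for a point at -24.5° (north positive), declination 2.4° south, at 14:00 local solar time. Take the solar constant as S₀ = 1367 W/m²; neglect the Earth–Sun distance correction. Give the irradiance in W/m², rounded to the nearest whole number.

1100 W/m²

Hour angle H = 15° × (14 − 12) = 30.00°.
cos θ_z = sin(-24.5°) sin(-2.4°) + cos(-24.5°) cos(-2.4°) cos(30.00°) = 0.0174 + 0.7874 = 0.8048.
Top-of-atmosphere irradiance = S₀ cos θ_z = 1367 × 0.8048 = 1100.16 W/m².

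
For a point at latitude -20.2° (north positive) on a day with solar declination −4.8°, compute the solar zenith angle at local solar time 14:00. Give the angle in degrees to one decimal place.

33.0°

Hour angle H = 15° × (14 − 12) = 30.00°.
cos θ_z = sin(-20.2°) sin(-4.8°) + cos(-20.2°) cos(-4.8°) cos(30.00°) = 0.0289 + 0.8099 = 0.8388.
θ_z = arccos(0.8388) = 32.99°.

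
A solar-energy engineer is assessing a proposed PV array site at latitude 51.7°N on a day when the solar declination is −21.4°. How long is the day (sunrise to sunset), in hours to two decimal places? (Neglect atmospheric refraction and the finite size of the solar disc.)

8.03 hours

cos H_s = −tan(51.7°) · tan(-21.4°) = 0.4962, so H_s = arccos(0.4962) = 60.25°.
Day length = 2 H_s / 15° h⁻¹ = 120.50° / 15 = 8.033 h.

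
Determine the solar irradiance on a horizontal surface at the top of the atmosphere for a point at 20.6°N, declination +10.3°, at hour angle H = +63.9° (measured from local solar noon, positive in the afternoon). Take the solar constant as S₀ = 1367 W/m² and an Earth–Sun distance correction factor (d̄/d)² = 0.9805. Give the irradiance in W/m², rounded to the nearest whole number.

cos θ_z = sin φ sin δ + cos φ cos δ cos H = (0.3518)(0.1788) + (0.9361)(0.9839)(0.4399) = 0.4681.
Top-of-atmosphere irradiance = S₀ (d̄/d)² cos θ_z = 1367 × 0.9805 × 0.4681 = 627.41 W/m².

627 W/m²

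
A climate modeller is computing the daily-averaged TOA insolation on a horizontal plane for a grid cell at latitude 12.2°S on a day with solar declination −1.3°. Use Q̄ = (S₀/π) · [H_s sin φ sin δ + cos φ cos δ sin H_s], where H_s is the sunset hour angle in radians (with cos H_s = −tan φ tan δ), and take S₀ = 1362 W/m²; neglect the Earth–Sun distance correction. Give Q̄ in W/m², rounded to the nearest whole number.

427 W/m²

−tan φ tan δ = −(-0.2162)(-0.0227) = -0.0049; H_s = arccos(-0.0049) = 90.28°. In radians, H_s = 1.5757.
H_s sin φ sin δ = 1.5757 × -0.2113 × -0.0227 = 0.0076.
cos φ cos δ sin H_s = 0.9774 × 0.9997 × 1.0000 = 0.9771.
Q̄ = (1362/π) × (0.0076 + 0.9771) = 433.54 × 0.9847 = 426.91 W/m².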